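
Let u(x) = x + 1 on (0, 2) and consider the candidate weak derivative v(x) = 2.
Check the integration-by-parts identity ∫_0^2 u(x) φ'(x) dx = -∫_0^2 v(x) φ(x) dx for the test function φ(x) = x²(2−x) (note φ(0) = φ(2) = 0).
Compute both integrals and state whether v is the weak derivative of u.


LHS = -4/3, RHS = -8/3. No, v is not the weak derivative of u.

u(x) = x + 1, classical derivative u'(x) = 1.
φ(x) = x²(2−x), so φ'(x) = x*(4 - 3*x).
Note φ(0) = φ(2) = 0, so the boundary term u·φ vanishes.
LHS = ∫_0^2 u(x) φ'(x) dx = ∫_0^2 (-3*x^3 + x^2 + 4*x) dx. Term by term:
  ∫_0^2 -3*x^3 dx = -12;  ∫_0^2 x^2 dx = 8/3;  ∫_0^2 4*x dx = 8.
Sum: -12 + 8/3 + 8 = -4/3.
So LHS = -4/3.
∫_0^2 v(x) φ(x) dx = ∫_0^2 (-2*x^3 + 4*x^2) dx. Term by term:
  ∫_0^2 -2*x^3 dx = -8;  ∫_0^2 4*x^2 dx = 32/3.
Sum: -8 + 32/3 = 8/3.
So RHS = -∫_0^2 v(x) φ(x) dx = -8/3.
LHS − RHS = 4/3 ≠ 0, so the identity fails.
(For a valid weak derivative the identity must hold for EVERY test function, in particular this one. The failure shows v is NOT the weak derivative of u.)
Correct weak derivative would be u'(x) = 1.


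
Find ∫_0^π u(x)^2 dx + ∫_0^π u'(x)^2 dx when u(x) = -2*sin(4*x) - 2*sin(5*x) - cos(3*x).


||u||_{H^1(0,π)}^2 = 320/7 + 91*π

u'(x) = 3*sin(3*x) - 8*cos(4*x) - 10*cos(5*x).
Expand u² and (u')² and integrate term by term on (0, π), using: for integers n ≥ 1, ∫_0^π sin²(nx) dx = ∫_0^π cos²(nx) dx = π/2; for n ≠ n', ∫_0^π sin(nx)sin(n'x) dx = ∫_0^π cos(nx)cos(n'x) dx = 0; and by product-to-sum, ∫_0^π sin(nx)cos(n'x) dx = ½∫_0^π [sin((n+n')x) + sin((n−n')x)] dx, which is 0 when n+n' is even and 2n/(n²−n'²) when n+n' is odd (it need not vanish on (0, π)).
  u² squared terms: (-1)²·∫cos(3x)² dx = 1·π/2 = π/2;  (-2)²·∫sin(4x)² dx = 4·π/2 = 2*π;  (-2)²·∫sin(5x)² dx = 4·π/2 = 2*π.
  u² cross terms: 2·(-1)·(-2)·∫cos(3x)·sin(4x) dx = 4·(8/7) = 32/7;  2·(-1)·(-2)·∫cos(3x)·sin(5x) dx = 4·(0) = 0;  2·(-2)·(-2)·∫sin(4x)·sin(5x) dx = 8·(0) = 0.
  So ∫_0^π u² dx = π/2 + 2*π + 2*π + 32/7 + 0 + 0 = 32/7 + 9*π/2.
  (u')² squared terms: (-10)²·∫cos(5x)² dx = 100·π/2 = 50*π;  (-8)²·∫cos(4x)² dx = 64·π/2 = 32*π;  (3)²·∫sin(3x)² dx = 9·π/2 = 9*π/2.
  (u')² cross terms: 2·(-10)·(-8)·∫cos(5x)·cos(4x) dx = 160·(0) = 0;  2·(-10)·(3)·∫cos(5x)·sin(3x) dx = -60·(0) = 0;  2·(-8)·(3)·∫cos(4x)·sin(3x) dx = -48·(-6/7) = 288/7.
  So ∫_0^π (u')² dx = 50*π + 32*π + 9*π/2 + 0 + 0 + 288/7 = 288/7 + 173*π/2.
||u||_{H^1}^2 = (32/7 + 9*π/2) + (288/7 + 173*π/2) = 320/7 + 91*π.


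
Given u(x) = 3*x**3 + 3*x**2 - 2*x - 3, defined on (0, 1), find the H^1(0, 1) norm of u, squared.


||u||_{H^1}^2 = 8761/210

The H^1 norm (squared) on an interval (0, L) is
  ||u||_{H^1}^2 = ∫_0^L u(x)^2 dx + ∫_0^L u'(x)^2 dx.
Compute u'(x) = 9*x**2 + 6*x - 2.
Then u(x)^2 = 9*x**6 + 18*x**5 - 3*x**4 - 30*x**3 - 14*x**2 + 12*x + 9 and u'(x)^2 = 81*x**4 + 108*x**3 - 24*x + 4.
Integrate each monomial from 0 to 1 using ∫_0^1 c·x^n dx = c·1^(n+1)/(n+1):
  ∫_0^1 u(x)^2 dx = ∫_0^1 (9*x^6 + 18*x^5 - 3*x^4 - 30*x^3 - 14*x^2 + 12*x + 9) dx. Term by term:
    ∫_0^1 9*x^6 dx = 9/7;  ∫_0^1 18*x^5 dx = 3;  ∫_0^1 -3*x^4 dx = -3/5;
    ∫_0^1 -30*x^3 dx = -15/2;  ∫_0^1 -14*x^2 dx = -14/3;  ∫_0^1 12*x dx = 6;
    ∫_0^1 9 dx = 9.
  Sum: 9/7 + 3 − 3/5 − 15/2 − 14/3 + 6 + 9 = 1369/210.
  ∫_0^1 u'(x)^2 dx = ∫_0^1 (81*x^4 + 108*x^3 - 24*x + 4) dx. Term by term:
    ∫_0^1 81*x^4 dx = 81/5;  ∫_0^1 108*x^3 dx = 27;  ∫_0^1 -24*x dx = -12;
    ∫_0^1 4 dx = 4.
  Sum: 81/5 + 27 − 12 + 4 = 176/5.
Adding: ||u||_{H^1}^2 = 1369/210 + 176/5 = 8761/210.


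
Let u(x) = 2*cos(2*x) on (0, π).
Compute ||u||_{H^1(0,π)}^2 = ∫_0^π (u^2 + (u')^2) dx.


||u||_{H^1(0,π)}^2 = 10*π

u'(x) = -4*sin(2*x).
Expand u² and (u')² and integrate term by term on (0, π), using: for integers n ≥ 1, ∫_0^π sin²(nx) dx = ∫_0^π cos²(nx) dx = π/2; for n ≠ n', ∫_0^π sin(nx)sin(n'x) dx = ∫_0^π cos(nx)cos(n'x) dx = 0; and by product-to-sum, ∫_0^π sin(nx)cos(n'x) dx = ½∫_0^π [sin((n+n')x) + sin((n−n')x)] dx, which is 0 when n+n' is even and 2n/(n²−n'²) when n+n' is odd (it need not vanish on (0, π)).
  u² squared terms: (2)²·∫cos(2x)² dx = 4·π/2 = 2*π.
  So ∫_0^π u² dx = 2*π.
  (u')² squared terms: (-4)²·∫sin(2x)² dx = 16·π/2 = 8*π.
  So ∫_0^π (u')² dx = 8*π.
||u||_{H^1}^2 = (2*π) + (8*π) = 10*π.


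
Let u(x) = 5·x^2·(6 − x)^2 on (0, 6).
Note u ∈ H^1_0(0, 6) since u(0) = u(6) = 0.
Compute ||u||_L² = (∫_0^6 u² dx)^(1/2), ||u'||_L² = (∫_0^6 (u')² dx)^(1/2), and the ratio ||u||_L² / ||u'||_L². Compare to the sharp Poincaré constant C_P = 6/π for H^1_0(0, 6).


||u||_L² / ||u'||_L² = sqrt(3) < C_P = 6/π.

u(x) = 5·x^2·(6 − x)^2, so u'(x) = 20*x*(x - 6)*(x - 3).
u(x) = 5·x^2·(6 − x)^2 vanishes at x = 0 and x = 6, so u ∈ H^1_0(0, 6). Differentiate via the product rule and integrate the resulting polynomials term by term.
  ∫_0^6 u² dx = ∫_0^6 (25*x^8 - 600*x^7 + 5400*x^6 - 21600*x^5 + 32400*x^4) dx. Term by term:
    ∫_0^6 25*x^8 dx = 27993600;  ∫_0^6 -600*x^7 dx = -125971200;  ∫_0^6 5400*x^6 dx = 1511654400/7;
    ∫_0^6 -21600*x^5 dx = -167961600;  ∫_0^6 32400*x^4 dx = 50388480.
  Sum: 27993600 − 125971200 + 1511654400/7 − 167961600 + 50388480 = 2799360/7.
  ∫_0^6 (u')² dx = ∫_0^6 (400*x^6 - 7200*x^5 + 46800*x^4 - 129600*x^3 + 129600*x^2) dx. Term by term:
    ∫_0^6 400*x^6 dx = 111974400/7;  ∫_0^6 -7200*x^5 dx = -55987200;  ∫_0^6 46800*x^4 dx = 72783360;
    ∫_0^6 -129600*x^3 dx = -41990400;  ∫_0^6 129600*x^2 dx = 9331200.
  Sum: 111974400/7 − 55987200 + 72783360 − 41990400 + 9331200 = 933120/7.
∫_0^6 u² dx = 2799360/7, so ||u||_L² = 432*sqrt(105)/7.
∫_0^6 (u')² dx = 933120/7, so ||u'||_L² = 432*sqrt(35)/7.
Ratio ||u||_L² / ||u'||_L² = sqrt(3).
Sharp Poincaré constant on H^1_0(0, 6) is C_P = L/π = 6/π, achieved by sin(π/6·x).
A polynomial bump cannot attain the sharp Poincaré constant (only the first sine eigenfunction does), so the ratio is strictly less than C_P, consistent with ||u||_L² ≤ C_P ||u'||_L².


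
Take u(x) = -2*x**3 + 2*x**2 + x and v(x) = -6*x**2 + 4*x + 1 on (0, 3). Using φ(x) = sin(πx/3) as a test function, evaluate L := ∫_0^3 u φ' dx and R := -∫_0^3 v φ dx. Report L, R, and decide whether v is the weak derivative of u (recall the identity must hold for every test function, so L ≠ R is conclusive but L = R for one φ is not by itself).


LHS = -648/π^3 + 120/π, RHS = -648/π^3 + 120/π. Yes, v = u' weakly.

u(x) = -2*x**3 + 2*x**2 + x, classical derivative u'(x) = -6*x**2 + 4*x + 1.
φ(x) = sin(πx/3), so φ'(x) = π*cos(π*x/3)/3.
Note φ(0) = φ(3) = 0, so the boundary term u·φ vanishes.
LHS = ∫_0^3 u(x) φ'(x) dx = ∫_0^3 (-2*π*x^3*cos(π*x/3)/3 + 2*π*x^2*cos(π*x/3)/3 + π*x*cos(π*x/3)/3) dx. Term by term:
  ∫_0^3 -2*π*x^3*cos(π*x/3)/3 dx = -648/π^3 + 162/π;  ∫_0^3 π*x*cos(π*x/3)/3 dx = -6/π;  ∫_0^3 2*π*x^2*cos(π*x/3)/3 dx = -36/π.
Sum: -648/π^3 + 162/π − 6/π − 36/π = -648/π^3 + 120/π.
So LHS = -648/π^3 + 120/π.
∫_0^3 v(x) φ(x) dx = ∫_0^3 (-6*x^2*sin(π*x/3) + 4*x*sin(π*x/3) + sin(π*x/3)) dx. Term by term:
  ∫_0^3 -6*x^2*sin(π*x/3) dx = -162/π + 648/π^3;  ∫_0^3 4*x*sin(π*x/3) dx = 36/π;  ∫_0^3 sin(π*x/3) dx = 6/π.
Sum: -162/π + 648/π^3 + 36/π + 6/π = -120/π + 648/π^3.
So RHS = -∫_0^3 v(x) φ(x) dx = -648/π^3 + 120/π.
LHS = RHS, so the identity holds for this test φ.
Moreover u is smooth here and v(x) = u'(x) = -6*x**2 + 4*x + 1 pointwise, so the identity holds for every test function. Hence v is the weak derivative of u.


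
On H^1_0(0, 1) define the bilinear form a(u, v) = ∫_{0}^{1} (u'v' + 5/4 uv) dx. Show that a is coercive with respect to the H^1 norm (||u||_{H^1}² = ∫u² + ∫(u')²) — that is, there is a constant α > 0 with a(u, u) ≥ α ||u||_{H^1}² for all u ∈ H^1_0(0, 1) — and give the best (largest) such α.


α = 1

Coercivity of a(·,·) on H^1_0(0, 1) means a(u, u) ≥ α ||u||_{H^1}² for every u ∈ H^1_0.
The interval has length L = 1, and Poincaré/coercivity depend only on L. Here a(u, u) = ∫(u')² + (5/4)·∫u².
Here c = 5/4 ≥ 1, so a(u,u) = ∫(u')² + c∫u² ≥ ∫(u')² + ∫u² = ||u||_{H^1}², i.e. α = 1 works. No larger α is possible: a(u,u) ≥ α||u||_{H^1}² means (1−α)∫(u')² ≥ (α−c)∫u², and for the modes u_n = sin(nπ(x−x₀)/L) (x₀ the left endpoint) one has ∫u_n²/∫(u_n')² = (L/(nπ))² → 0, so a(u_n,u_n)/||u_n||_{H^1}² → 1. Hence the optimal constant is α = 1.
Therefore α = 1.


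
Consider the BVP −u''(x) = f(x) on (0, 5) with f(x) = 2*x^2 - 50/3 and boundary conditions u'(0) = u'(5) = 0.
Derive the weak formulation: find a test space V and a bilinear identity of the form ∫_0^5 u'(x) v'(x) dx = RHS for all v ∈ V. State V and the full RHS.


V = H^1(0, 5) (no boundary constraint on v; u is determined up to an additive constant); weak form: ∫_0^5 u'v' dx = ∫_0^5 (2*x^2 - 50/3) v dx for all v ∈ V.

Multiply both sides by a test function v and integrate from 0 to 5:
  ∫_0^5 −u''(x) v(x) dx = ∫_0^5 f(x) v(x) dx.
Integrate the LHS by parts once:
  ∫_0^5 −u'' v dx = −[u'(x) v(x)]_0^5 + ∫_0^5 u'(x) v'(x) dx.
Thus ∫_0^5 u'(x) v'(x) dx = ∫_0^5 f(x) v(x) dx + [u'(x) v(x)]_0^5.
Choose V so that boundary terms are either known or forced to vanish.
u has homogeneous Neumann: u'(0) = u'(5) = 0. So [u' v]_0^5 = 0·v(5) − 0·v(0) = 0 for any v; take V = H^1(0, 5).
Weak formulation: find u (satisfying any essential BC) such that ∫_0^5 u'(x) v'(x) dx = ∫_0^5 f v dx for all v ∈ V (homogeneous Neumann, so boundary terms vanish).
Substituting f(x) = 2*x^2 - 50/3, the right-hand side is ∫_0^5 (2*x^2 - 50/3) v dx.
Compatibility check (pure Neumann): taking v ≡ 1 ∈ V gives 0 = ∫_0^5 f dx + (0) − (0), i.e. ∫_0^5 f dx must equal u'(0) − u'(5) = 0. Indeed ∫_0^5 (2*x^2 - 50/3) dx = 0, so the data are compatible. The solution is then unique only up to an additive constant (fix it e.g. by requiring ∫_0^5 u dx = 0).


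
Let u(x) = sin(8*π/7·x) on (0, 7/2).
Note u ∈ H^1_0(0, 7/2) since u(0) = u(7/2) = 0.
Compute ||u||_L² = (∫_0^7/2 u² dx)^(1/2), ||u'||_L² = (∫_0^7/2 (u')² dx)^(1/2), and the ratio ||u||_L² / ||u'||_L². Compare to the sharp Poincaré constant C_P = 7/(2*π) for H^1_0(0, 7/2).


||u||_L² / ||u'||_L² = 7/(8*π) < C_P = 7/(2*π).

u(x) = sin(8*π/7·x), so u'(x) = 8*π*cos(8*π*x/7)/7.
Writing u(x) = A·sin(kπx/L) with A = 1 and k = 4, use ∫_0^L sin²(kπx/L) dx = L/2 and ∫_0^L cos²(kπx/L) dx = L/2.
u² = 1·sin²(8*π/7·x) and (u')² = 64*π^2/49·cos²(8*π/7·x), and each of sin², cos² integrates to L/2 = 7/4 over (0, 7/2).
∫_0^7/2 u² dx = 7/4, so ||u||_L² = sqrt(7)/2.
∫_0^7/2 (u')² dx = 16*π^2/7, so ||u'||_L² = 4*sqrt(7)*π/7.
Ratio ||u||_L² / ||u'||_L² = 7/(8*π).
Sharp Poincaré constant on H^1_0(0, 7/2) is C_P = L/π = 7/(2*π), achieved by sin(2*π/7·x).
This is the k = 4 harmonic; the ratio L/(kπ) is strictly less than C_P = L/π, consistent with the sharp inequality ||u||_L² ≤ C_P ||u'||_L².


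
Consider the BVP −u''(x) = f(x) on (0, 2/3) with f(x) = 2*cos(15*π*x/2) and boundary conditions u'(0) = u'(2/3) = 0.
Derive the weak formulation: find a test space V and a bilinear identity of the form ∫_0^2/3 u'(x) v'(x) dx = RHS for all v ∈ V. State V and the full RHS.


V = H^1(0, 2/3) (no boundary constraint on v; u is determined up to an additive constant); weak form: ∫_0^2/3 u'v' dx = ∫_0^2/3 (2*cos(15*π*x/2)) v dx for all v ∈ V.

Multiply both sides by a test function v and integrate from 0 to 2/3:
  ∫_0^2/3 −u''(x) v(x) dx = ∫_0^2/3 f(x) v(x) dx.
Integrate the LHS by parts once:
  ∫_0^2/3 −u'' v dx = −[u'(x) v(x)]_0^2/3 + ∫_0^2/3 u'(x) v'(x) dx.
Thus ∫_0^2/3 u'(x) v'(x) dx = ∫_0^2/3 f(x) v(x) dx + [u'(x) v(x)]_0^2/3.
Choose V so that boundary terms are either known or forced to vanish.
u has homogeneous Neumann: u'(0) = u'(2/3) = 0. So [u' v]_0^2/3 = 0·v(2/3) − 0·v(0) = 0 for any v; take V = H^1(0, 2/3).
Weak formulation: find u (satisfying any essential BC) such that ∫_0^2/3 u'(x) v'(x) dx = ∫_0^2/3 f v dx for all v ∈ V (homogeneous Neumann, so boundary terms vanish).
Substituting f(x) = 2*cos(15*π*x/2), the right-hand side is ∫_0^2/3 (2*cos(15*π*x/2)) v dx.
Compatibility check (pure Neumann): taking v ≡ 1 ∈ V gives 0 = ∫_0^2/3 f dx + (0) − (0), i.e. ∫_0^2/3 f dx must equal u'(0) − u'(2/3) = 0. Indeed ∫_0^2/3 (2*cos(15*π*x/2)) dx = 0, so the data are compatible. The solution is then unique only up to an additive constant (fix it e.g. by requiring ∫_0^2/3 u dx = 0).


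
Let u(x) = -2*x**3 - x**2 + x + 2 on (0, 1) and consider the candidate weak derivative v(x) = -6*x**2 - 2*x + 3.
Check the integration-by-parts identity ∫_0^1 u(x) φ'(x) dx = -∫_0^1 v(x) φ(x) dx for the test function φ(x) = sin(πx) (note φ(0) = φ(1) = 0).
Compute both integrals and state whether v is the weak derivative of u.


LHS = -24/π^3 + 6/π, RHS = -24/π^3 + 2/π. No, v is not the weak derivative of u.

u(x) = -2*x**3 - x**2 + x + 2, classical derivative u'(x) = -6*x**2 - 2*x + 1.
φ(x) = sin(πx), so φ'(x) = π*cos(π*x).
Note φ(0) = φ(1) = 0, so the boundary term u·φ vanishes.
LHS = ∫_0^1 u(x) φ'(x) dx = ∫_0^1 (-2*π*x^3*cos(π*x) - π*x^2*cos(π*x) + π*x*cos(π*x) + 2*π*cos(π*x)) dx. Term by term:
  ∫_0^1 2*π*cos(π*x) dx = 0;  ∫_0^1 π*x*cos(π*x) dx = -2/π;  ∫_0^1 -π*x^2*cos(π*x) dx = 2/π;
  ∫_0^1 -2*π*x^3*cos(π*x) dx = -24/π^3 + 6/π.
Sum: 0 − 2/π + 2/π + -24/π^3 + 6/π = -24/π^3 + 6/π.
So LHS = -24/π^3 + 6/π.
∫_0^1 v(x) φ(x) dx = ∫_0^1 (-6*x^2*sin(π*x) - 2*x*sin(π*x) + 3*sin(π*x)) dx. Term by term:
  ∫_0^1 3*sin(π*x) dx = 6/π;  ∫_0^1 -6*x^2*sin(π*x) dx = -6/π + 24/π^3;  ∫_0^1 -2*x*sin(π*x) dx = -2/π.
Sum: 6/π + -6/π + 24/π^3 − 2/π = -2/π + 24/π^3.
So RHS = -∫_0^1 v(x) φ(x) dx = -24/π^3 + 2/π.
LHS − RHS = 4/π ≠ 0, so the identity fails.
(For a valid weak derivative the identity must hold for EVERY test function, in particular this one. The failure shows v is NOT the weak derivative of u.)
Correct weak derivative would be u'(x) = -6*x**2 - 2*x + 1.


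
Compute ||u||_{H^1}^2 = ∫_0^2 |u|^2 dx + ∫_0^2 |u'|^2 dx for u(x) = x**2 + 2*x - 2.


||u||_{H^1}^2 = 736/15

The H^1 norm (squared) on an interval (0, L) is
  ||u||_{H^1}^2 = ∫_0^L u(x)^2 dx + ∫_0^L u'(x)^2 dx.
Compute u'(x) = 2*x + 2.
Then u(x)^2 = x**4 + 4*x**3 - 8*x + 4 and u'(x)^2 = 4*x**2 + 8*x + 4.
Integrate each monomial from 0 to 2 using ∫_0^2 c·x^n dx = c·2^(n+1)/(n+1):
  ∫_0^2 u(x)^2 dx = ∫_0^2 (x^4 + 4*x^3 - 8*x + 4) dx. Term by term:
    ∫_0^2 x^4 dx = 32/5;  ∫_0^2 4*x^3 dx = 16;  ∫_0^2 -8*x dx = -16;
    ∫_0^2 4 dx = 8.
  Sum: 32/5 + 16 − 16 + 8 = 72/5.
  ∫_0^2 u'(x)^2 dx = ∫_0^2 (4*x^2 + 8*x + 4) dx. Term by term:
    ∫_0^2 4*x^2 dx = 32/3;  ∫_0^2 8*x dx = 16;  ∫_0^2 4 dx = 8.
  Sum: 32/3 + 16 + 8 = 104/3.
Adding: ||u||_{H^1}^2 = 72/5 + 104/3 = 736/15.


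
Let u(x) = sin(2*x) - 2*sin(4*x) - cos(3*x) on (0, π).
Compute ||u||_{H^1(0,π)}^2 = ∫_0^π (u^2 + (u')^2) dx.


||u||_{H^1(0,π)}^2 = 432/7 + 83*π/2

u'(x) = 3*sin(3*x) + 2*cos(2*x) - 8*cos(4*x).
Expand u² and (u')² and integrate term by term on (0, π), using: for integers n ≥ 1, ∫_0^π sin²(nx) dx = ∫_0^π cos²(nx) dx = π/2; for n ≠ n', ∫_0^π sin(nx)sin(n'x) dx = ∫_0^π cos(nx)cos(n'x) dx = 0; and by product-to-sum, ∫_0^π sin(nx)cos(n'x) dx = ½∫_0^π [sin((n+n')x) + sin((n−n')x)] dx, which is 0 when n+n' is even and 2n/(n²−n'²) when n+n' is odd (it need not vanish on (0, π)).
  u² squared terms: (-1)²·∫cos(3x)² dx = 1·π/2 = π/2;  (-2)²·∫sin(4x)² dx = 4·π/2 = 2*π;  (1)²·∫sin(2x)² dx = 1·π/2 = π/2.
  u² cross terms: 2·(-1)·(-2)·∫cos(3x)·sin(4x) dx = 4·(8/7) = 32/7;  2·(-1)·(1)·∫cos(3x)·sin(2x) dx = -2·(-4/5) = 8/5;  2·(-2)·(1)·∫sin(4x)·sin(2x) dx = -4·(0) = 0.
  So ∫_0^π u² dx = π/2 + 2*π + π/2 + 32/7 + 8/5 + 0 = 216/35 + 3*π.
  (u')² squared terms: (-8)²·∫cos(4x)² dx = 64·π/2 = 32*π;  (2)²·∫cos(2x)² dx = 4·π/2 = 2*π;  (3)²·∫sin(3x)² dx = 9·π/2 = 9*π/2.
  (u')² cross terms: 2·(-8)·(2)·∫cos(4x)·cos(2x) dx = -32·(0) = 0;  2·(-8)·(3)·∫cos(4x)·sin(3x) dx = -48·(-6/7) = 288/7;  2·(2)·(3)·∫cos(2x)·sin(3x) dx = 12·(6/5) = 72/5.
  So ∫_0^π (u')² dx = 32*π + 2*π + 9*π/2 + 0 + 288/7 + 72/5 = 1944/35 + 77*π/2.
||u||_{H^1}^2 = (216/35 + 3*π) + (1944/35 + 77*π/2) = 432/7 + 83*π/2.


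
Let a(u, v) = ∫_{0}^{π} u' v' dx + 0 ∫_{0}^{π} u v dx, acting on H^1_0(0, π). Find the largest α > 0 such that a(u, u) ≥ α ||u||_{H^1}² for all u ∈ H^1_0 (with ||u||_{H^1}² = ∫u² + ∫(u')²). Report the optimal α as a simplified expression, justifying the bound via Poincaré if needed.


α = 1/2

Coercivity of a(·,·) on H^1_0(0, π) means a(u, u) ≥ α ||u||_{H^1}² for every u ∈ H^1_0.
The interval has length L = π, and Poincaré/coercivity depend only on L. Here a(u, u) = ∫(u')² + (0)·∫u².
Here c = 0, so a(u,u) = ∫(u')² alone. The condition a(u,u) ≥ α||u||_{H^1}² reads (1−α)∫(u')² ≥ (α−c)∫u². Any admissible α is ≤ 1 (rapidly oscillating u have ∫u²/∫(u')² → 0), and α = 1 would force 0 ≥ (1−c)∫u², impossible since c < 1; so 1−α > 0. By the sharp Poincaré inequality on H^1_0 of an interval of length L, ∫(u')² ≥ (π/L)²∫u² with equality for the first sine mode sin(π(x−x₀)/L) (x₀ the left endpoint), so the inequality holds for all u iff (1−α)(π/L)² ≥ α − c, i.e. α ≤ ((π/L)² + c)/((π/L)² + 1) = (1 + c(L/π)²)/(1 + (L/π)²). (Direct route, valid since c ≤ 0: Poincaré gives c∫u² ≥ c(L/π)²∫(u')², so a(u,u) ≥ (1 + c(L/π)²)∫(u')², while ||u||_{H^1}² ≤ (1 + (L/π)²)∫(u')²; dividing yields the same α.) With (π/L)² = 1 and c = 0, the largest admissible constant is α = ((π/L)² + c)/((π/L)² + 1).
Simplifying, α = 1/2.


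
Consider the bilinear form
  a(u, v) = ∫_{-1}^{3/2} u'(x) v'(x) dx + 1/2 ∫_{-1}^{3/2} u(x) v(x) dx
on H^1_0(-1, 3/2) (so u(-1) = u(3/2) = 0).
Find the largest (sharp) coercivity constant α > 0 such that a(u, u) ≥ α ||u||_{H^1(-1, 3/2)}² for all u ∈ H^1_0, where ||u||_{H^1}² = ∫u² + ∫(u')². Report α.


α = (25 + 8*π^2)/(2*(25 + 4*π^2))

Coercivity of a(·,·) on H^1_0(-1, 3/2) means a(u, u) ≥ α ||u||_{H^1}² for every u ∈ H^1_0.
The interval has length L = 5/2, and Poincaré/coercivity depend only on L. Here a(u, u) = ∫(u')² + (1/2)·∫u².
Here 0 < c = 1/2 < 1. The condition a(u,u) ≥ α||u||_{H^1}² reads (1−α)∫(u')² ≥ (α−c)∫u². Any admissible α is ≤ 1 (rapidly oscillating u have ∫u²/∫(u')² → 0), and α = 1 would force 0 ≥ (1−c)∫u², impossible since c < 1; so 1−α > 0. By the sharp Poincaré inequality on H^1_0 of an interval of length L, ∫(u')² ≥ (π/L)²∫u² with equality for the first sine mode sin(π(x−x₀)/L) (x₀ the left endpoint), so the inequality holds for all u iff (1−α)(π/L)² ≥ α − c, i.e. α ≤ ((π/L)² + c)/((π/L)² + 1) = (1 + c(L/π)²)/(1 + (L/π)²). With (π/L)² = 4*π^2/25 and c = 1/2, the largest admissible constant is α = ((π/L)² + c)/((π/L)² + 1).
Simplifying, α = (25 + 8*π^2)/(2*(25 + 4*π^2)).


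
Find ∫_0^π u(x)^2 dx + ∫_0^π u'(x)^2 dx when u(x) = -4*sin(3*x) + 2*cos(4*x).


||u||_{H^1(0,π)}^2 = 1632/7 + 114*π

u'(x) = -8*sin(4*x) - 12*cos(3*x).
Expand u² and (u')² and integrate term by term on (0, π), using: for integers n ≥ 1, ∫_0^π sin²(nx) dx = ∫_0^π cos²(nx) dx = π/2; for n ≠ n', ∫_0^π sin(nx)sin(n'x) dx = ∫_0^π cos(nx)cos(n'x) dx = 0; and by product-to-sum, ∫_0^π sin(nx)cos(n'x) dx = ½∫_0^π [sin((n+n')x) + sin((n−n')x)] dx, which is 0 when n+n' is even and 2n/(n²−n'²) when n+n' is odd (it need not vanish on (0, π)).
  u² squared terms: (-4)²·∫sin(3x)² dx = 16·π/2 = 8*π;  (2)²·∫cos(4x)² dx = 4·π/2 = 2*π.
  u² cross terms: 2·(-4)·(2)·∫sin(3x)·cos(4x) dx = -16·(-6/7) = 96/7.
  So ∫_0^π u² dx = 8*π + 2*π + 96/7 = 96/7 + 10*π.
  (u')² squared terms: (-12)²·∫cos(3x)² dx = 144·π/2 = 72*π;  (-8)²·∫sin(4x)² dx = 64·π/2 = 32*π.
  (u')² cross terms: 2·(-12)·(-8)·∫cos(3x)·sin(4x) dx = 192·(8/7) = 1536/7.
  So ∫_0^π (u')² dx = 72*π + 32*π + 1536/7 = 1536/7 + 104*π.
||u||_{H^1}^2 = (96/7 + 10*π) + (1536/7 + 104*π) = 1632/7 + 114*π.


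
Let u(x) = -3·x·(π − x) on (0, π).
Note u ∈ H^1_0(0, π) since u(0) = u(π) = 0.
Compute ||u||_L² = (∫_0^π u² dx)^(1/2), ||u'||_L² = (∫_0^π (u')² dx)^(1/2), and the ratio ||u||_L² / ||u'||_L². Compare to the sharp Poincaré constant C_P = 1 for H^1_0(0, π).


||u||_L² / ||u'||_L² = sqrt(10)*π/10 < C_P = 1.

u(x) = -3·x·(π − x), so u'(x) = 6*x - 3*π.
u(x) = -3·x·(π − x) vanishes at x = 0 and x = π, so u ∈ H^1_0(0, π). Differentiate via the product rule and integrate the resulting polynomials term by term.
  ∫_0^π u² dx = ∫_0^π (9*x^4 - 18*π*x^3 + 9*π^2*x^2) dx. Term by term:
    ∫_0^π 9*x^4 dx = 9*π^5/5;  ∫_0^π -18*π*x^3 dx = -9*π^5/2;  ∫_0^π 9*π^2*x^2 dx = 3*π^5.
  Sum: 9*π^5/5 − 9*π^5/2 + 3*π^5 = 3*π^5/10.
  ∫_0^π (u')² dx = ∫_0^π (36*x^2 - 36*π*x + 9*π^2) dx. Term by term:
    ∫_0^π 36*x^2 dx = 12*π^3;  ∫_0^π -36*π*x dx = -18*π^3;  ∫_0^π 9*π^2 dx = 9*π^3.
  Sum: 12*π^3 − 18*π^3 + 9*π^3 = 3*π^3.
∫_0^π u² dx = 3*π^5/10, so ||u||_L² = sqrt(30)*π^(5/2)/10.
∫_0^π (u')² dx = 3*π^3, so ||u'||_L² = sqrt(3)*π^(3/2).
Ratio ||u||_L² / ||u'||_L² = sqrt(10)*π/10.
Sharp Poincaré constant on H^1_0(0, π) is C_P = L/π = 1, achieved by sin(x).
A polynomial bump cannot attain the sharp Poincaré constant (only the first sine eigenfunction does), so the ratio is strictly less than C_P, consistent with ||u||_L² ≤ C_P ||u'||_L².


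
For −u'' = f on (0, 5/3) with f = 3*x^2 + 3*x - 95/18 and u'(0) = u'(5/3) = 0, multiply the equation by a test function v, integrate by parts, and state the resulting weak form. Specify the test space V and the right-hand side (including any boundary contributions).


V = H^1(0, 5/3) (no boundary constraint on v; u is determined up to an additive constant); weak form: ∫_0^5/3 u'v' dx = ∫_0^5/3 (3*x^2 + 3*x - 95/18) v dx for all v ∈ V.

Multiply both sides by a test function v and integrate from 0 to 5/3:
  ∫_0^5/3 −u''(x) v(x) dx = ∫_0^5/3 f(x) v(x) dx.
Integrate the LHS by parts once:
  ∫_0^5/3 −u'' v dx = −[u'(x) v(x)]_0^5/3 + ∫_0^5/3 u'(x) v'(x) dx.
Thus ∫_0^5/3 u'(x) v'(x) dx = ∫_0^5/3 f(x) v(x) dx + [u'(x) v(x)]_0^5/3.
Choose V so that boundary terms are either known or forced to vanish.
u has homogeneous Neumann: u'(0) = u'(5/3) = 0. So [u' v]_0^5/3 = 0·v(5/3) − 0·v(0) = 0 for any v; take V = H^1(0, 5/3).
Weak formulation: find u (satisfying any essential BC) such that ∫_0^5/3 u'(x) v'(x) dx = ∫_0^5/3 f v dx for all v ∈ V (homogeneous Neumann, so boundary terms vanish).
Substituting f(x) = 3*x^2 + 3*x - 95/18, the right-hand side is ∫_0^5/3 (3*x^2 + 3*x - 95/18) v dx.
Compatibility check (pure Neumann): taking v ≡ 1 ∈ V gives 0 = ∫_0^5/3 f dx + (0) − (0), i.e. ∫_0^5/3 f dx must equal u'(0) − u'(5/3) = 0. Indeed ∫_0^5/3 (3*x^2 + 3*x - 95/18) dx = 0, so the data are compatible. The solution is then unique only up to an additive constant (fix it e.g. by requiring ∫_0^5/3 u dx = 0).


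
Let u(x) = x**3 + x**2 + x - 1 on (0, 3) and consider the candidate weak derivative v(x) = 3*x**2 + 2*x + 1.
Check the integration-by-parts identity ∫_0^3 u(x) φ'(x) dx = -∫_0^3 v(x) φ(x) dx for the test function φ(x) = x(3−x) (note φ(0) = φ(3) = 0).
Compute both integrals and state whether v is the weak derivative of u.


LHS = -1089/20, RHS = -1089/20. Yes, v = u' weakly.

u(x) = x**3 + x**2 + x - 1, classical derivative u'(x) = 3*x**2 + 2*x + 1.
φ(x) = x(3−x), so φ'(x) = 3 - 2*x.
Note φ(0) = φ(3) = 0, so the boundary term u·φ vanishes.
LHS = ∫_0^3 u(x) φ'(x) dx = ∫_0^3 (-2*x^4 + x^3 + x^2 + 5*x - 3) dx. Term by term:
  ∫_0^3 -2*x^4 dx = -486/5;  ∫_0^3 x^3 dx = 81/4;  ∫_0^3 x^2 dx = 9;
  ∫_0^3 5*x dx = 45/2;  ∫_0^3 -3 dx = -9.
Sum: -486/5 + 81/4 + 9 + 45/2 − 9 = -1089/20.
So LHS = -1089/20.
∫_0^3 v(x) φ(x) dx = ∫_0^3 (-3*x^4 + 7*x^3 + 5*x^2 + 3*x) dx. Term by term:
  ∫_0^3 -3*x^4 dx = -729/5;  ∫_0^3 7*x^3 dx = 567/4;  ∫_0^3 5*x^2 dx = 45;
  ∫_0^3 3*x dx = 27/2.
Sum: -729/5 + 567/4 + 45 + 27/2 = 1089/20.
So RHS = -∫_0^3 v(x) φ(x) dx = -1089/20.
LHS = RHS, so the identity holds for this test φ.
Moreover u is smooth here and v(x) = u'(x) = 3*x**2 + 2*x + 1 pointwise, so the identity holds for every test function. Hence v is the weak derivative of u.


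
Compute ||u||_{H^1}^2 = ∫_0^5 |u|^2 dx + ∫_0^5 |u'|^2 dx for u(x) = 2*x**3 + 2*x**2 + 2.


||u||_{H^1}^2 = 2105170/21

The H^1 norm (squared) on an interval (0, L) is
  ||u||_{H^1}^2 = ∫_0^L u(x)^2 dx + ∫_0^L u'(x)^2 dx.
Compute u'(x) = 6*x**2 + 4*x.
Then u(x)^2 = 4*x**6 + 8*x**5 + 4*x**4 + 8*x**3 + 8*x**2 + 4 and u'(x)^2 = 36*x**4 + 48*x**3 + 16*x**2.
Integrate each monomial from 0 to 5 using ∫_0^5 c·x^n dx = c·5^(n+1)/(n+1):
  ∫_0^5 u(x)^2 dx = ∫_0^5 (4*x^6 + 8*x^5 + 4*x^4 + 8*x^3 + 8*x^2 + 4) dx. Term by term:
    ∫_0^5 4*x^6 dx = 312500/7;  ∫_0^5 8*x^5 dx = 62500/3;  ∫_0^5 4*x^4 dx = 2500;
    ∫_0^5 8*x^3 dx = 1250;  ∫_0^5 8*x^2 dx = 1000/3;  ∫_0^5 4 dx = 20.
  Sum: 312500/7 + 62500/3 + 2500 + 1250 + 1000/3 + 20 = 1461170/21.
  ∫_0^5 u'(x)^2 dx = ∫_0^5 (36*x^4 + 48*x^3 + 16*x^2) dx. Term by term:
    ∫_0^5 36*x^4 dx = 22500;  ∫_0^5 48*x^3 dx = 7500;  ∫_0^5 16*x^2 dx = 2000/3.
  Sum: 22500 + 7500 + 2000/3 = 92000/3.
Adding: ||u||_{H^1}^2 = 1461170/21 + 92000/3 = 2105170/21.


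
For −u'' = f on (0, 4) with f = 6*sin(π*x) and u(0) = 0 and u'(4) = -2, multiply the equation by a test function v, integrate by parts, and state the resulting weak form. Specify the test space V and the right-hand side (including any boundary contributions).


V = {v ∈ H^1(0, 4) : v(0) = 0} (test functions vanish at x = 0 where u is specified); weak form: ∫_0^4 u'v' dx = ∫_0^4 (6*sin(π*x)) v dx − 2·v(4) for all v ∈ V.

Multiply both sides by a test function v and integrate from 0 to 4:
  ∫_0^4 −u''(x) v(x) dx = ∫_0^4 f(x) v(x) dx.
Integrate the LHS by parts once:
  ∫_0^4 −u'' v dx = −[u'(x) v(x)]_0^4 + ∫_0^4 u'(x) v'(x) dx.
Thus ∫_0^4 u'(x) v'(x) dx = ∫_0^4 f(x) v(x) dx + [u'(x) v(x)]_0^4.
Choose V so that boundary terms are either known or forced to vanish.
Mixed BC: u(0) = 0 (Dirichlet) and u'(4) = -2 (Neumann). Define V = {v ∈ H^1(0, 4) : v(0) = 0}. Then [u' v]_0^4 = u'(4)·v(4) − u'(0)·0 = − 2·v(4).
Weak formulation: find u (satisfying any essential BC) such that ∫_0^4 u'(x) v'(x) dx = ∫_0^4 f v dx − 2·v(4) for all v ∈ V (Dirichlet at 0 absorbed into V; Neumann datum at x = 4 contributes the boundary term).
Substituting f(x) = 6*sin(π*x), the right-hand side is ∫_0^4 (6*sin(π*x)) v dx − 2·v(4).


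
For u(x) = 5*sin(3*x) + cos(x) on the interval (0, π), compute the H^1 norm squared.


||u||_{H^1(0,π)}^2 = 126*π

u'(x) = -sin(x) + 15*cos(3*x).
Expand u² and (u')² and integrate term by term on (0, π), using: for integers n ≥ 1, ∫_0^π sin²(nx) dx = ∫_0^π cos²(nx) dx = π/2; for n ≠ n', ∫_0^π sin(nx)sin(n'x) dx = ∫_0^π cos(nx)cos(n'x) dx = 0; and by product-to-sum, ∫_0^π sin(nx)cos(n'x) dx = ½∫_0^π [sin((n+n')x) + sin((n−n')x)] dx, which is 0 when n+n' is even and 2n/(n²−n'²) when n+n' is odd (it need not vanish on (0, π)).
  u² squared terms: (5)²·∫sin(3x)² dx = 25·π/2 = 25*π/2;  (1)²·∫cos(x)² dx = 1·π/2 = π/2.
  u² cross terms: 2·(5)·(1)·∫sin(3x)·cos(x) dx = 10·(0) = 0.
  So ∫_0^π u² dx = 25*π/2 + π/2 + 0 = 13*π.
  (u')² squared terms: (-1)²·∫sin(x)² dx = 1·π/2 = π/2;  (15)²·∫cos(3x)² dx = 225·π/2 = 225*π/2.
  (u')² cross terms: 2·(-1)·(15)·∫sin(x)·cos(3x) dx = -30·(0) = 0.
  So ∫_0^π (u')² dx = π/2 + 225*π/2 + 0 = 113*π.
||u||_{H^1}^2 = (13*π) + (113*π) = 126*π.


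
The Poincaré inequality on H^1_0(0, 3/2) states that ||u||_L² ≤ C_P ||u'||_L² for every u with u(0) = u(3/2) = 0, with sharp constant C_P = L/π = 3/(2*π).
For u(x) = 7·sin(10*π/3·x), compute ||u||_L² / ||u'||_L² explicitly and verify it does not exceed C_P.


||u||_L² / ||u'||_L² = 3/(10*π) < C_P = 3/(2*π).

u(x) = 7·sin(10*π/3·x), so u'(x) = 70*π*cos(10*π*x/3)/3.
Writing u(x) = A·sin(kπx/L) with A = 7 and k = 5, use ∫_0^L sin²(kπx/L) dx = L/2 and ∫_0^L cos²(kπx/L) dx = L/2.
u² = 49·sin²(10*π/3·x) and (u')² = 4900*π^2/9·cos²(10*π/3·x), and each of sin², cos² integrates to L/2 = 3/4 over (0, 3/2).
∫_0^3/2 u² dx = 147/4, so ||u||_L² = 7*sqrt(3)/2.
∫_0^3/2 (u')² dx = 1225*π^2/3, so ||u'||_L² = 35*sqrt(3)*π/3.
Ratio ||u||_L² / ||u'||_L² = 3/(10*π).
Sharp Poincaré constant on H^1_0(0, 3/2) is C_P = L/π = 3/(2*π), achieved by sin(2*π/3·x).
This is the k = 5 harmonic; the ratio L/(kπ) is strictly less than C_P = L/π, consistent with the sharp inequality ||u||_L² ≤ C_P ||u'||_L².


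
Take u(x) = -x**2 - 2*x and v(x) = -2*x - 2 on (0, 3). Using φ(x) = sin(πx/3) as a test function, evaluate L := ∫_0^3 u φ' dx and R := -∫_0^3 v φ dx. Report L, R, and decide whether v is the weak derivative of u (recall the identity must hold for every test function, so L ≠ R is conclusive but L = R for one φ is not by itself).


LHS = 30/π, RHS = 30/π. Yes, v = u' weakly.

u(x) = -x**2 - 2*x, classical derivative u'(x) = -2*x - 2.
φ(x) = sin(πx/3), so φ'(x) = π*cos(π*x/3)/3.
Note φ(0) = φ(3) = 0, so the boundary term u·φ vanishes.
LHS = ∫_0^3 u(x) φ'(x) dx = ∫_0^3 (-π*x^2*cos(π*x/3)/3 - 2*π*x*cos(π*x/3)/3) dx. Term by term:
  ∫_0^3 -2*π*x*cos(π*x/3)/3 dx = 12/π;  ∫_0^3 -π*x^2*cos(π*x/3)/3 dx = 18/π.
Sum: 12/π + 18/π = 30/π.
So LHS = 30/π.
∫_0^3 v(x) φ(x) dx = ∫_0^3 (-2*x*sin(π*x/3) - 2*sin(π*x/3)) dx. Term by term:
  ∫_0^3 -2*sin(π*x/3) dx = -12/π;  ∫_0^3 -2*x*sin(π*x/3) dx = -18/π.
Sum: -12/π − 18/π = -30/π.
So RHS = -∫_0^3 v(x) φ(x) dx = 30/π.
LHS = RHS, so the identity holds for this test φ.
Moreover u is smooth here and v(x) = u'(x) = -2*x - 2 pointwise, so the identity holds for every test function. Hence v is the weak derivative of u.


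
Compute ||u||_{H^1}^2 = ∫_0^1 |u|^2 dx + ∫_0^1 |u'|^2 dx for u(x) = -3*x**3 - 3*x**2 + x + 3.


||u||_{H^1}^2 = 5189/105

The H^1 norm (squared) on an interval (0, L) is
  ||u||_{H^1}^2 = ∫_0^L u(x)^2 dx + ∫_0^L u'(x)^2 dx.
Compute u'(x) = -9*x**2 - 6*x + 1.
Then u(x)^2 = 9*x**6 + 18*x**5 + 3*x**4 - 24*x**3 - 17*x**2 + 6*x + 9 and u'(x)^2 = 81*x**4 + 108*x**3 + 18*x**2 - 12*x + 1.
Integrate each monomial from 0 to 1 using ∫_0^1 c·x^n dx = c·1^(n+1)/(n+1):
  ∫_0^1 u(x)^2 dx = ∫_0^1 (9*x^6 + 18*x^5 + 3*x^4 - 24*x^3 - 17*x^2 + 6*x + 9) dx. Term by term:
    ∫_0^1 9*x^6 dx = 9/7;  ∫_0^1 18*x^5 dx = 3;  ∫_0^1 3*x^4 dx = 3/5;
    ∫_0^1 -24*x^3 dx = -6;  ∫_0^1 -17*x^2 dx = -17/3;  ∫_0^1 6*x dx = 3;
    ∫_0^1 9 dx = 9.
  Sum: 9/7 + 3 + 3/5 − 6 − 17/3 + 3 + 9 = 548/105.
  ∫_0^1 u'(x)^2 dx = ∫_0^1 (81*x^4 + 108*x^3 + 18*x^2 - 12*x + 1) dx. Term by term:
    ∫_0^1 81*x^4 dx = 81/5;  ∫_0^1 108*x^3 dx = 27;  ∫_0^1 18*x^2 dx = 6;
    ∫_0^1 -12*x dx = -6;  ∫_0^1 1 dx = 1.
  Sum: 81/5 + 27 + 6 − 6 + 1 = 221/5.
Adding: ||u||_{H^1}^2 = 548/105 + 221/5 = 5189/105.


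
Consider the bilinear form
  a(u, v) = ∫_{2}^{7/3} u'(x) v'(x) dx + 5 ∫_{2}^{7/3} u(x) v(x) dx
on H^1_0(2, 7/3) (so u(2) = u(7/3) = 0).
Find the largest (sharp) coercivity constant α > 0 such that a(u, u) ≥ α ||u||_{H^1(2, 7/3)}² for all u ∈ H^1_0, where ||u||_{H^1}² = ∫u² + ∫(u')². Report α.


α = 1

Coercivity of a(·,·) on H^1_0(2, 7/3) means a(u, u) ≥ α ||u||_{H^1}² for every u ∈ H^1_0.
The interval has length L = 1/3, and Poincaré/coercivity depend only on L. Here a(u, u) = ∫(u')² + (5)·∫u².
Here c = 5 ≥ 1, so a(u,u) = ∫(u')² + c∫u² ≥ ∫(u')² + ∫u² = ||u||_{H^1}², i.e. α = 1 works. No larger α is possible: a(u,u) ≥ α||u||_{H^1}² means (1−α)∫(u')² ≥ (α−c)∫u², and for the modes u_n = sin(nπ(x−x₀)/L) (x₀ the left endpoint) one has ∫u_n²/∫(u_n')² = (L/(nπ))² → 0, so a(u_n,u_n)/||u_n||_{H^1}² → 1. Hence the optimal constant is α = 1.
Therefore α = 1.


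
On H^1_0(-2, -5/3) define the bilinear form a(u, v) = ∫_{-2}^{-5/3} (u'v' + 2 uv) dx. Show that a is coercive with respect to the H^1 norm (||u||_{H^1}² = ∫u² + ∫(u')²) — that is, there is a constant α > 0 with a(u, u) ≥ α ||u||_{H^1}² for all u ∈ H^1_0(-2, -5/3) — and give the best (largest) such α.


α = 1

Coercivity of a(·,·) on H^1_0(-2, -5/3) means a(u, u) ≥ α ||u||_{H^1}² for every u ∈ H^1_0.
The interval has length L = 1/3, and Poincaré/coercivity depend only on L. Here a(u, u) = ∫(u')² + (2)·∫u².
Here c = 2 ≥ 1, so a(u,u) = ∫(u')² + c∫u² ≥ ∫(u')² + ∫u² = ||u||_{H^1}², i.e. α = 1 works. No larger α is possible: a(u,u) ≥ α||u||_{H^1}² means (1−α)∫(u')² ≥ (α−c)∫u², and for the modes u_n = sin(nπ(x−x₀)/L) (x₀ the left endpoint) one has ∫u_n²/∫(u_n')² = (L/(nπ))² → 0, so a(u_n,u_n)/||u_n||_{H^1}² → 1. Hence the optimal constant is α = 1.
Therefore α = 1.


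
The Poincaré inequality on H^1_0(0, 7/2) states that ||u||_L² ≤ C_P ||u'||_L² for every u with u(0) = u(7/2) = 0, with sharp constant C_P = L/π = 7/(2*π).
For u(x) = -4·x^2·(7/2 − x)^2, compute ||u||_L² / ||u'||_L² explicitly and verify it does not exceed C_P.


||u||_L² / ||u'||_L² = 7*sqrt(3)/12 < C_P = 7/(2*π).

u(x) = -4·x^2·(7/2 − x)^2, so u'(x) = 2*x*(-8*x^2 + 42*x - 49).
u(x) = -4·x^2·(7/2 − x)^2 vanishes at x = 0 and x = 7/2, so u ∈ H^1_0(0, 7/2). Differentiate via the product rule and integrate the resulting polynomials term by term.
  ∫_0^7/2 u² dx = ∫_0^7/2 (16*x^8 - 224*x^7 + 1176*x^6 - 2744*x^5 + 2401*x^4) dx. Term by term:
    ∫_0^7/2 16*x^8 dx = 40353607/288;  ∫_0^7/2 -224*x^7 dx = -40353607/64;  ∫_0^7/2 1176*x^6 dx = 17294403/16;
    ∫_0^7/2 -2744*x^5 dx = -40353607/48;  ∫_0^7/2 2401*x^4 dx = 40353607/160.
  Sum: 40353607/288 − 40353607/64 + 17294403/16 − 40353607/48 + 40353607/160 = 5764801/2880.
  ∫_0^7/2 (u')² dx = ∫_0^7/2 (256*x^6 - 2688*x^5 + 10192*x^4 - 16464*x^3 + 9604*x^2) dx. Term by term:
    ∫_0^7/2 256*x^6 dx = 235298;  ∫_0^7/2 -2688*x^5 dx = -823543;  ∫_0^7/2 10192*x^4 dx = 10706059/10;
    ∫_0^7/2 -16464*x^3 dx = -2470629/4;  ∫_0^7/2 9604*x^2 dx = 823543/6.
  Sum: 235298 − 823543 + 10706059/10 − 2470629/4 + 823543/6 = 117649/60.
∫_0^7/2 u² dx = 5764801/2880, so ||u||_L² = 2401*sqrt(5)/120.
∫_0^7/2 (u')² dx = 117649/60, so ||u'||_L² = 343*sqrt(15)/30.
Ratio ||u||_L² / ||u'||_L² = 7*sqrt(3)/12.
Sharp Poincaré constant on H^1_0(0, 7/2) is C_P = L/π = 7/(2*π), achieved by sin(2*π/7·x).
A polynomial bump cannot attain the sharp Poincaré constant (only the first sine eigenfunction does), so the ratio is strictly less than C_P, consistent with ||u||_L² ≤ C_P ||u'||_L².


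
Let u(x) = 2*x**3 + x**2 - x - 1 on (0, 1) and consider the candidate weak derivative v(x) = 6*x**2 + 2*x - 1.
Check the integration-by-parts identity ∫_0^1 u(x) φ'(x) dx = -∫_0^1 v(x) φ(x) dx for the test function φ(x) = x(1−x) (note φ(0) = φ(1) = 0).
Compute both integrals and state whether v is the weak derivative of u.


LHS = -3/10, RHS = -3/10. Yes, v = u' weakly.

u(x) = 2*x**3 + x**2 - x - 1, classical derivative u'(x) = 6*x**2 + 2*x - 1.
φ(x) = x(1−x), so φ'(x) = 1 - 2*x.
Note φ(0) = φ(1) = 0, so the boundary term u·φ vanishes.
LHS = ∫_0^1 u(x) φ'(x) dx = ∫_0^1 (-4*x^4 + 3*x^2 + x - 1) dx. Term by term:
  ∫_0^1 -4*x^4 dx = -4/5;  ∫_0^1 3*x^2 dx = 1;  ∫_0^1 x dx = 1/2;
  ∫_0^1 -1 dx = -1.
Sum: -4/5 + 1 + 1/2 − 1 = -3/10.
So LHS = -3/10.
∫_0^1 v(x) φ(x) dx = ∫_0^1 (-6*x^4 + 4*x^3 + 3*x^2 - x) dx. Term by term:
  ∫_0^1 -6*x^4 dx = -6/5;  ∫_0^1 4*x^3 dx = 1;  ∫_0^1 3*x^2 dx = 1;
  ∫_0^1 -x dx = -1/2.
Sum: -6/5 + 1 + 1 − 1/2 = 3/10.
So RHS = -∫_0^1 v(x) φ(x) dx = -3/10.
LHS = RHS, so the identity holds for this test φ.
Moreover u is smooth here and v(x) = u'(x) = 6*x**2 + 2*x - 1 pointwise, so the identity holds for every test function. Hence v is the weak derivative of u.


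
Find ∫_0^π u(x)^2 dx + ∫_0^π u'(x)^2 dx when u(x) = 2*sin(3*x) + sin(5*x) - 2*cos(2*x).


||u||_{H^1(0,π)}^2 = -1208/21 + 43*π

u'(x) = 4*sin(2*x) + 6*cos(3*x) + 5*cos(5*x).
Expand u² and (u')² and integrate term by term on (0, π), using: for integers n ≥ 1, ∫_0^π sin²(nx) dx = ∫_0^π cos²(nx) dx = π/2; for n ≠ n', ∫_0^π sin(nx)sin(n'x) dx = ∫_0^π cos(nx)cos(n'x) dx = 0; and by product-to-sum, ∫_0^π sin(nx)cos(n'x) dx = ½∫_0^π [sin((n+n')x) + sin((n−n')x)] dx, which is 0 when n+n' is even and 2n/(n²−n'²) when n+n' is odd (it need not vanish on (0, π)).
  u² squared terms: (-2)²·∫cos(2x)² dx = 4·π/2 = 2*π;  (2)²·∫sin(3x)² dx = 4·π/2 = 2*π;  (1)²·∫sin(5x)² dx = 1·π/2 = π/2.
  u² cross terms: 2·(-2)·(2)·∫cos(2x)·sin(3x) dx = -8·(6/5) = -48/5;  2·(-2)·(1)·∫cos(2x)·sin(5x) dx = -4·(10/21) = -40/21;  2·(2)·(1)·∫sin(3x)·sin(5x) dx = 4·(0) = 0.
  So ∫_0^π u² dx = 2*π + 2*π + π/2 − 48/5 − 40/21 + 0 = -1208/105 + 9*π/2.
  (u')² squared terms: (4)²·∫sin(2x)² dx = 16·π/2 = 8*π;  (5)²·∫cos(5x)² dx = 25·π/2 = 25*π/2;  (6)²·∫cos(3x)² dx = 36·π/2 = 18*π.
  (u')² cross terms: 2·(4)·(5)·∫sin(2x)·cos(5x) dx = 40·(-4/21) = -160/21;  2·(4)·(6)·∫sin(2x)·cos(3x) dx = 48·(-4/5) = -192/5;  2·(5)·(6)·∫cos(5x)·cos(3x) dx = 60·(0) = 0.
  So ∫_0^π (u')² dx = 8*π + 25*π/2 + 18*π − 160/21 − 192/5 + 0 = -4832/105 + 77*π/2.
||u||_{H^1}^2 = (-1208/105 + 9*π/2) + (-4832/105 + 77*π/2) = -1208/21 + 43*π.


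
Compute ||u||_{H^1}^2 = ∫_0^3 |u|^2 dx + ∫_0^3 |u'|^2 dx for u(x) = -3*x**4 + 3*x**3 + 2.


||u||_{H^1}^2 = 4212141/140

The H^1 norm (squared) on an interval (0, L) is
  ||u||_{H^1}^2 = ∫_0^L u(x)^2 dx + ∫_0^L u'(x)^2 dx.
Compute u'(x) = -12*x**3 + 9*x**2.
Then u(x)^2 = 9*x**8 - 18*x**7 + 9*x**6 - 12*x**4 + 12*x**3 + 4 and u'(x)^2 = 144*x**6 - 216*x**5 + 81*x**4.
Integrate each monomial from 0 to 3 using ∫_0^3 c·x^n dx = c·3^(n+1)/(n+1):
  ∫_0^3 u(x)^2 dx = ∫_0^3 (9*x^8 - 18*x^7 + 9*x^6 - 12*x^4 + 12*x^3 + 4) dx. Term by term:
    ∫_0^3 9*x^8 dx = 19683;  ∫_0^3 -18*x^7 dx = -59049/4;  ∫_0^3 9*x^6 dx = 19683/7;
    ∫_0^3 -12*x^4 dx = -2916/5;  ∫_0^3 12*x^3 dx = 243;  ∫_0^3 4 dx = 12.
  Sum: 19683 − 59049/4 + 19683/7 − 2916/5 + 243 + 12 = 1036617/140.
  ∫_0^3 u'(x)^2 dx = ∫_0^3 (144*x^6 - 216*x^5 + 81*x^4) dx. Term by term:
    ∫_0^3 144*x^6 dx = 314928/7;  ∫_0^3 -216*x^5 dx = -26244;  ∫_0^3 81*x^4 dx = 19683/5.
  Sum: 314928/7 − 26244 + 19683/5 = 793881/35.
Adding: ||u||_{H^1}^2 = 1036617/140 + 793881/35 = 4212141/140.


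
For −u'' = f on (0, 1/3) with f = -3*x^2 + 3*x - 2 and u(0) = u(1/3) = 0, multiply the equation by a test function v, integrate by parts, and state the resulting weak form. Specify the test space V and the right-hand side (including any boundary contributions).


V = H^1_0(0, 1/3) (so v(0) = v(1/3) = 0); weak form: ∫_0^1/3 u'v' dx = ∫_0^1/3 (-3*x^2 + 3*x - 2) v dx for all v ∈ V.

Multiply both sides by a test function v and integrate from 0 to 1/3:
  ∫_0^1/3 −u''(x) v(x) dx = ∫_0^1/3 f(x) v(x) dx.
Integrate the LHS by parts once:
  ∫_0^1/3 −u'' v dx = −[u'(x) v(x)]_0^1/3 + ∫_0^1/3 u'(x) v'(x) dx.
Thus ∫_0^1/3 u'(x) v'(x) dx = ∫_0^1/3 f(x) v(x) dx + [u'(x) v(x)]_0^1/3.
Choose V so that boundary terms are either known or forced to vanish.
u is Dirichlet: u(0) = u(1/3) = 0. Let V = H^1_0(0, 1/3); then v(0) = v(1/3) = 0, and [u' v]_0^1/3 = 0.
Weak formulation: find u (satisfying any essential BC) such that ∫_0^1/3 u'(x) v'(x) dx = ∫_0^1/3 f v dx for all v ∈ V.
Substituting f(x) = -3*x^2 + 3*x - 2, the right-hand side is ∫_0^1/3 (-3*x^2 + 3*x - 2) v dx.
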